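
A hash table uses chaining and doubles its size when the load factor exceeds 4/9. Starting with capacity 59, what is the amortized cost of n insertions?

Rehashing occurs when load exceeds 4/9. Total rehash cost is geometric series summing to O(n). Each insertion itself is O(1). Amortized: O(1).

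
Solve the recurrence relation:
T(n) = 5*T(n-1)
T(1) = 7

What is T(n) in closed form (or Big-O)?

Each step multiplies by 5. T(n) = T(1)*5^(n-1) = 7*5^(n-1).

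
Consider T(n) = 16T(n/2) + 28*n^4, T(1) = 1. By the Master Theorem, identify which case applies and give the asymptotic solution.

a=16, b=2, f(n)=28*n^4.
log_2(16) = 4, so n^(log_b(a)) = n^4.
f(n) = Theta(n^4), so Case 2 applies.
T(n) = Theta(n^4 log n).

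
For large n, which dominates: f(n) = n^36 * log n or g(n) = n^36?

f(n) = n^36 * log n grows faster: extra log n factor -> infinity.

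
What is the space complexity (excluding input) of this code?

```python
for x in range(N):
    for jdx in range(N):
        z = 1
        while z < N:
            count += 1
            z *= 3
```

Space complexity: O(1).
Only a constant amount of auxiliary storage is used; nothing grows with n.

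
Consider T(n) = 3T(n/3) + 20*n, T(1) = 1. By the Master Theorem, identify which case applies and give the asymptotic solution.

a=3, b=3, f(n)=20*n.
log_3(3) = 1, so n^(log_b(a)) = n.
f(n) = Theta(n), so Case 2 applies.
T(n) = Theta(n log n).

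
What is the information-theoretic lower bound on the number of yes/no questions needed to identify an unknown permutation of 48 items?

There are 48! = 12413915592536072670862289047373375038521486354677760000000000 permutations. Each yes/no question gives at most 1 bit, so at least ceil(log_2(12413915592536072670862289047373375038521486354677760000000000)) = 203 questions are needed.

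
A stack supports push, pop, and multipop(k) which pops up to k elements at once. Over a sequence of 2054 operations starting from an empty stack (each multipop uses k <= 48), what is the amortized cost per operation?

Each element is pushed exactly once and popped at most once (whether by pop or as part of a multipop). So the total number of individual pops over the whole sequence is at most the number of pushes, which is at most 2054. Total work <= 2 * 2054, hence O(1) amortized per operation.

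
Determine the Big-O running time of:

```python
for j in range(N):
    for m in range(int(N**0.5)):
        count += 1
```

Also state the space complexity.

Time complexity: O(n * sqrt(n)).
Space complexity: O(1).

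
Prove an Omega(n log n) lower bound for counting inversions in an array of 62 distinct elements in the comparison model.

Decision-tree argument: at any leaf, the comparisons made (with transitivity) must totally order all 62 elements -- otherwise some pair (i,j) is unordered, and an adversary can present two inputs agreeing on every comparison made but with that pair flipped, changing the inversion count by 1, so the leaf's output is wrong on one of them. Hence the tree has >= 62! leaves and height >= log_2(62!) = Omega(n log n). Modified merge sort achieves O(n log n).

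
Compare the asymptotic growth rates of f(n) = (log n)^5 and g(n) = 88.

f(n) = (log n)^5 grows faster: any unbounded function dominates a constant.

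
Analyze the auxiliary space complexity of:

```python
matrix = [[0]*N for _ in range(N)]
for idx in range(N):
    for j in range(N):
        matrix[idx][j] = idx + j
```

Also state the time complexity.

Space complexity: O(n^2).
A 2D structure of size n x n is allocated.
Time complexity: O(n^2).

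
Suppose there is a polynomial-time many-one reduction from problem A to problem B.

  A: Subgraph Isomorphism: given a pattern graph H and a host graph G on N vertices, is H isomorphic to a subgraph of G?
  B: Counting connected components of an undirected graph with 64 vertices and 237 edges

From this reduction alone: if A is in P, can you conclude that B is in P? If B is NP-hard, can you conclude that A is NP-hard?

A poly-time reduction A <=_p B transfers tractability DOWN (B easy => A easy) and hardness UP (A hard => B hard), not the reverse.
From A in P, the reduction alone does NOT give B in P: any problem in P trivially reduces to SAT, yet SAT is not known to be in P.
From B NP-hard, the reduction alone does NOT give A NP-hard: again, easy problems reduce to hard ones.
(Here in fact A is NP-complete and B is in P, so no such reduction is known -- its existence would imply P = NP; the analysis concerns only what the assumed reduction would or would not let you conclude.)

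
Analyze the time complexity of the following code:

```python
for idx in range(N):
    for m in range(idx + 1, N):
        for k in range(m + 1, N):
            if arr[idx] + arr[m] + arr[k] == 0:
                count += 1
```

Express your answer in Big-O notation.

Time complexity: O(n^3).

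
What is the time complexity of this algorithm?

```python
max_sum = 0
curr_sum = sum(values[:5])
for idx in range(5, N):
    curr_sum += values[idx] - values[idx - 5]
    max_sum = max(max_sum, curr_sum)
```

Time complexity: O(n).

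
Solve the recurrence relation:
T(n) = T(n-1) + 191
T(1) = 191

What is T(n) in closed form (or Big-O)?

Unrolling: T(n) = T(n-1) + 191 = T(n-2) + 2*191 = ... = T(1) + (n-1)*191 = 191 + (n-1)*191 = 191n.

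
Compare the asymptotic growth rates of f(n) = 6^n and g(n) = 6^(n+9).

f(n) = 6^n and g(n) = 6^(n+9) are Theta of each other: 6^(n+9) = 6^9 * 6^n = Theta(6^n).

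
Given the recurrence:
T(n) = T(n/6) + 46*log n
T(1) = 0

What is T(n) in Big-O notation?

Each of the log_6(n) levels adds O(log n). T(n) = O(log^2 n).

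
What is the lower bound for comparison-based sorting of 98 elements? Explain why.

A comparison-based sorting algorithm corresponds to a decision tree. With 98! possible permutations, the tree has 98! leaves. The height is at least log_2(98!) = Omega(n log n) by Stirling's approximation.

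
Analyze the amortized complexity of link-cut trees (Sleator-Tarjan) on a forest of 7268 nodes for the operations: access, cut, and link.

Link-cut trees represent the forest using splay trees over preferred paths. With potential Phi = sum over nodes of log(size of virtual subtree), each access on 7268 nodes is O(log 7268) = O(log n) amortized by the splay-tree access lemma. Cut and link are O(1) plus one access.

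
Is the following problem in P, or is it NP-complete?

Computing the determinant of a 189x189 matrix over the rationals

This problem is in P: Gaussian elimination runs in O(n^3).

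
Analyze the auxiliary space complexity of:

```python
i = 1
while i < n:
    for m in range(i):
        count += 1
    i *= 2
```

Space complexity: O(1).
Only a constant amount of auxiliary storage is used; nothing grows with n.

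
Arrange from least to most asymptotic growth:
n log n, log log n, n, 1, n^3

Ordered by growth rate: 1 < log log n < n < n log n < n^3.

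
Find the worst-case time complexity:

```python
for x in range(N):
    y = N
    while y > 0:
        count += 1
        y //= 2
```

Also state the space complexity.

Time complexity: O(n log n).
Space complexity: O(1).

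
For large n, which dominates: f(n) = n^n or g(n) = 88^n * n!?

g(n) = 88^n * n! grows faster: by Stirling n! ~ sqrt(2 pi n)(n/e)^n, so 88^n n! / n^n ~ (88/e)^n sqrt(2 pi n) -> infinity since 88/e > 1.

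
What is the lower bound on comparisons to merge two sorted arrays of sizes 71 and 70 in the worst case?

Adversary: with |71 - 70| <= 1 the inputs can be fully interleaved so that every adjacent pair in the merged output comes from different arrays. Then each of the 140 adjacent pairs must be directly compared, or the algorithm cannot determine their relative order. Standard merge meets this bound.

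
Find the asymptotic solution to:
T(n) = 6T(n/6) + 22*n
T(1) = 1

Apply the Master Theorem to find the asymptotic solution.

a=6, b=6, f(n)=22*n. log_6(6) = 1. Case 2: T(n) = O(n log n).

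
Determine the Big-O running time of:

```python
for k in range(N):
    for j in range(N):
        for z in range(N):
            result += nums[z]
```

Time complexity: O(n^3).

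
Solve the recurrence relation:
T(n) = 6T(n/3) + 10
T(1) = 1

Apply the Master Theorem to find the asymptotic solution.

a=6, b=3, f(n)=10. log_3(6) = 1.631. Case 1 of Master Theorem: T(n) = O(n^1.631).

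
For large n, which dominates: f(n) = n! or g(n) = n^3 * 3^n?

f(n) = n! grows faster: by Stirling n! ~ (n/e)^n sqrt(2*pi*n); (n/e)^n eventually dominates n^3 * 3^n.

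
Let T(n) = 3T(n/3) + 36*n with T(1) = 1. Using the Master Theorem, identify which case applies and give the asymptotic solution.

a=3, b=3, f(n)=36*n.
log_3(3) = 1, so n^(log_b(a)) = n.
f(n) = Theta(n), so Case 2 applies.
T(n) = Theta(n log n).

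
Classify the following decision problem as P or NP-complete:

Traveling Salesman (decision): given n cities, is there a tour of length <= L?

This problem is NP-complete: reduces from Hamiltonian Cycle.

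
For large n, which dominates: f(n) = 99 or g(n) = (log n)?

g(n) = (log n) grows faster: any unbounded function dominates a constant.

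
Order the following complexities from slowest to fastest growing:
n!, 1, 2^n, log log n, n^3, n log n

Ordered by growth rate: 1 < log log n < n log n < n^3 < 2^n < n!.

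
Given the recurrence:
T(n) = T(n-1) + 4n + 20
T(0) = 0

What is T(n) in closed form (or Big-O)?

Dominant term in sum is 4*sum(i, i=1..n) = 4*n*(n+1)/2 = O(n^2).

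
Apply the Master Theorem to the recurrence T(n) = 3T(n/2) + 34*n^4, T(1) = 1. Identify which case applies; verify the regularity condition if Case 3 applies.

a=3, b=2, f(n)=34*n^4.
log_2(3) = 1.585 < 4.
f(n) = Omega(n^(1.585+epsilon)) for some epsilon > 0, so Case 3 is the candidate.
Regularity: a*f(n/b) = 3*34*(n/2)^4 = (3/16)*34*n^4 <= c*f(n) with c = 3/16 < 1. Satisfied.
Case 3: T(n) = Theta(n^4).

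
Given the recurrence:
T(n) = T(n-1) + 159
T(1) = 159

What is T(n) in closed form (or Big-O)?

Unrolling: T(n) = T(n-1) + 159 = T(n-2) + 2*159 = ... = T(1) + (n-1)*159 = 159 + (n-1)*159 = 159n.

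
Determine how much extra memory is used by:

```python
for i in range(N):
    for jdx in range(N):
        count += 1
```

Space complexity: O(1).
Only a constant amount of auxiliary storage is used; nothing grows with n.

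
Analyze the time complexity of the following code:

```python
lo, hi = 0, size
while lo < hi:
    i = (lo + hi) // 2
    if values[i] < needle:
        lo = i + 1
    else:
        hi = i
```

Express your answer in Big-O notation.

Time complexity: O(log n).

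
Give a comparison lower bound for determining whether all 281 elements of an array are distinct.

In the algebraic decision-tree model, the YES region for element distinctness on 281 elements has 281! connected components (one per ordering). Ben-Or's theorem then gives a lower bound of Omega(log(n!)) = Omega(n log n).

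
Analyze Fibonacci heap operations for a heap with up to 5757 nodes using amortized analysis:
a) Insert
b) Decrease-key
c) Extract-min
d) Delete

Fibonacci heaps use lazy consolidation. Potential function Phi = t + 2m (t = number of trees, m = marked nodes).
- Insert: O(1) actual, Delta Phi = +1 (one new tree) => O(1) amortized.
- Decrease-key: with c cascading cuts, actual cost is O(c); Delta Phi <= c - 2(c-1) + 2 = 4 - c (c new trees; >= c-1 marks cleared; <= 1 new mark). Amortized O(c) + (4 - c) = O(1).
- Extract-min: O(D(n) + t) actual; consolidation drops t to <= D(n)+1, so Delta Phi pays for the t term. D(n) = O(log n) for n = 5757 => O(log n) amortized.
- Delete: decrease-key to -inf then extract-min = O(log n).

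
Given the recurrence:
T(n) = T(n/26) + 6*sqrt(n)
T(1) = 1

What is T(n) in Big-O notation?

Each level contributes sqrt(n/26^k). Geometric series with ratio 1/sqrt(26) < 1 sums to O(sqrt(n)).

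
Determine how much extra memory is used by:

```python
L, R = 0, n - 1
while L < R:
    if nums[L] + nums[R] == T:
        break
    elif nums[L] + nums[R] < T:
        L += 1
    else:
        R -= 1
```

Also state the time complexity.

Space complexity: O(1).
Only a constant amount of auxiliary storage is used; nothing grows with n.
Time complexity: O(n).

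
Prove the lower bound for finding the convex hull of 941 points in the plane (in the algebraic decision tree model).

Reduction from sorting: given 941 numbers x_1,...,x_{941}, map x_i to the point (x_i, x_i^2) on the parabola y = x^2. All points are on the convex hull, and walking the hull gives them in sorted x-order. Since sorting requires Omega(n log n), so does planar convex hull.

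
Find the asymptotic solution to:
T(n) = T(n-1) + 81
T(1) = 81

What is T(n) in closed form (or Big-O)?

Unrolling: T(n) = T(n-1) + 81 = T(n-2) + 2*81 = ... = T(1) + (n-1)*81 = 81 + (n-1)*81 = 81n.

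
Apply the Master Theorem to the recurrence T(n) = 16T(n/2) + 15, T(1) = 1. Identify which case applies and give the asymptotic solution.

a=16, b=2, f(n)=15.
log_2(16) = 4 > 0.
Since f(n) = O(n^0) is polynomially smaller than n^4, Case 1 applies.
T(n) = Theta(n^4).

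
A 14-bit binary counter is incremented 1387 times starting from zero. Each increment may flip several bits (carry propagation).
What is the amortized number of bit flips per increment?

Bit i flips on every 2^i-th increment, so over 1387 increments bit i flips floor(1387/2^i) times. Summing over i: total flips < 2 * 1387. Amortized: < 2 = O(1) per increment.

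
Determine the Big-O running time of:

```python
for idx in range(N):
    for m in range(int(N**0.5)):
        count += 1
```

Time complexity: O(n * sqrt(n)).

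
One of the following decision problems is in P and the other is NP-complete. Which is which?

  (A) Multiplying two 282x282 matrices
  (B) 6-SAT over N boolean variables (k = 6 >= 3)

(A) is P: the schoolbook algorithm runs in O(n^3).
(B) is NP-complete: 3-SAT is NP-complete (Cook-Levin); k-SAT for k>=3 reduces from 3-SAT.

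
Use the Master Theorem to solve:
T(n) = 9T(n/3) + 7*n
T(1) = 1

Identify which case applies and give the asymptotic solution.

a=9, b=3, f(n)=7*n.
log_3(9) = 2 > 1.
Since f(n) = O(n^1) is polynomially smaller than n^2, Case 1 applies.
T(n) = Theta(n^2).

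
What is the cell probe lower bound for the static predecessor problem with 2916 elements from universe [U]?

The Patrascu-Thorup lower bound shows any data structure on n = 2916 elements using O(n * polylog(n)) space requires Omega(log log U) query time. van Emde Boas trees achieve O(log log U) with O(U) space.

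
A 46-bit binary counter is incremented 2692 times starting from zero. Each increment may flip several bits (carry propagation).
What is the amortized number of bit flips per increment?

Bit i flips on every 2^i-th increment, so over 2692 increments bit i flips floor(2692/2^i) times. Summing over i: total flips < 2 * 2692. Amortized: < 2 = O(1) per increment.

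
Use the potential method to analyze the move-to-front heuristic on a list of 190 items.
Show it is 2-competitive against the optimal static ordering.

Let Phi = number of inversions between the MTF list and the optimal static list (0 <= Phi <= C(190,2)). Accessing an element at MTF position k and optimal position j: the move-to-front destroys all k-1 inversions in front of it that are not in front in optimal (>= k-j of them) and creates at most j-1 new ones. Amortized cost <= k + (j-1) - (k-j) = 2j - 1 <= 2 * optimal cost.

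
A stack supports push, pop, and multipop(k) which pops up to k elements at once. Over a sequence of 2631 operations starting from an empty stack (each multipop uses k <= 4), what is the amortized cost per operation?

Each element is pushed exactly once and popped at most once (whether by pop or as part of a multipop). So the total number of individual pops over the whole sequence is at most the number of pushes, which is at most 2631. Total work <= 2 * 2631, hence O(1) amortized per operation.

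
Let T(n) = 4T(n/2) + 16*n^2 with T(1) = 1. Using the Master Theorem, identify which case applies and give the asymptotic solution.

a=4, b=2, f(n)=16*n^2.
log_2(4) = 2, so n^(log_b(a)) = n^2.
f(n) = Theta(n^2), so Case 2 applies.
T(n) = Theta(n^2 log n).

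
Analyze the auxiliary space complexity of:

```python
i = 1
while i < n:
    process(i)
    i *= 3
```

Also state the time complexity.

Space complexity: O(1).
Only a constant amount of auxiliary storage is used; nothing grows with n.
Time complexity: O(log n).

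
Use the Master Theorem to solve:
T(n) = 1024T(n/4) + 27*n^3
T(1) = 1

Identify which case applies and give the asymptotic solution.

a=1024, b=4, f(n)=27*n^3.
log_4(1024) = 5 > 3.
Since f(n) = O(n^3) is polynomially smaller than n^5, Case 1 applies.
T(n) = Theta(n^5).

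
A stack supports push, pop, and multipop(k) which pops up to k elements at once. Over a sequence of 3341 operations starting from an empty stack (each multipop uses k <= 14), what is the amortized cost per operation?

Each element is pushed exactly once and popped at most once (whether by pop or as part of a multipop). So the total number of individual pops over the whole sequence is at most the number of pushes, which is at most 3341. Total work <= 2 * 3341, hence O(1) amortized per operation.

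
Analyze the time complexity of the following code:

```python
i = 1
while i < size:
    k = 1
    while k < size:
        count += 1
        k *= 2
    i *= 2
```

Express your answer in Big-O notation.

Time complexity: O(log^2 n).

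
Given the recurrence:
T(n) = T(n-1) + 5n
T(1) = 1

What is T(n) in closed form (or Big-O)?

Unrolling: T(n) = 1 + 5*(2 + 3 + ... + n) = 1 + 5*(n(n+1)/2 - 1) = O(n^2).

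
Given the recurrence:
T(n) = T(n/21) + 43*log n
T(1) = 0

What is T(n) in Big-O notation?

Each of the log_21(n) levels adds O(log n). T(n) = O(log^2 n).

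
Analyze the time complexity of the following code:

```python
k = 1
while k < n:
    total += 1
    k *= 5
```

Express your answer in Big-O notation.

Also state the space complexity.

Time complexity: O(log n).
Space complexity: O(1).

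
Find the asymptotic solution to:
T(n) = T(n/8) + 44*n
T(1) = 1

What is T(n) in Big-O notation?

Geometric series: 44*n*(1 + 1/8 + 1/8^2 + ...) = O(n). T(n) = O(n).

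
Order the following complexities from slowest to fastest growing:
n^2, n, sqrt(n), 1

Ordered by growth rate: 1 < sqrt(n) < n < n^2.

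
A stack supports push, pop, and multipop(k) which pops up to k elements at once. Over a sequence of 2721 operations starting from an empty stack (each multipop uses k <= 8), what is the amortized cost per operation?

Each element is pushed exactly once and popped at most once (whether by pop or as part of a multipop). So the total number of individual pops over the whole sequence is at most the number of pushes, which is at most 2721. Total work <= 2 * 2721, hence O(1) amortized per operation.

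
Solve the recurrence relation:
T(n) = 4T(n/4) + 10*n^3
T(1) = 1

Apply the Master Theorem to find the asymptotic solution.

a=4, b=4, f(n)=10*n^3. log_4(4) = 1 < 3. Case 3: T(n) = O(n^3).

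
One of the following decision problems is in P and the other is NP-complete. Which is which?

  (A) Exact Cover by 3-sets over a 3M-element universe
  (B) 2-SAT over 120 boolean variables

(A) is NP-complete: one of Karp's 21 NP-complete problems.
(B) is P: 2-SAT is solvable in linear time via implication-graph SCCs.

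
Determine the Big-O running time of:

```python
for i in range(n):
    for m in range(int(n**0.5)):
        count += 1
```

Time complexity: O(n * sqrt(n)).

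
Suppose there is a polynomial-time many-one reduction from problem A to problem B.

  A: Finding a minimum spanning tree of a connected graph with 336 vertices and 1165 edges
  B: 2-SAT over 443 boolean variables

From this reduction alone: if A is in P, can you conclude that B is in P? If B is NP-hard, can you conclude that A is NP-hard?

A poly-time reduction A <=_p B transfers tractability DOWN (B easy => A easy) and hardness UP (A hard => B hard), not the reverse.
From A in P, the reduction alone does NOT give B in P: any problem in P trivially reduces to SAT, yet SAT is not known to be in P.
From B NP-hard, the reduction alone does NOT give A NP-hard: again, easy problems reduce to hard ones.
(Here in fact A is P and B is P.)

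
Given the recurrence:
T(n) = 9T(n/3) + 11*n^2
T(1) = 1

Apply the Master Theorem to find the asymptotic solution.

a=9, b=3, f(n)=11*n^2. log_3(9) = 2. Case 2: T(n) = O(n^2 log n).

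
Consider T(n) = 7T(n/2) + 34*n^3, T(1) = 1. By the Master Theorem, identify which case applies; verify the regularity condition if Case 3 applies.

a=7, b=2, f(n)=34*n^3.
log_2(7) = 2.807 < 3.
f(n) = Omega(n^(2.807+epsilon)) for some epsilon > 0, so Case 3 is the candidate.
Regularity: a*f(n/b) = 7*34*(n/2)^3 = (7/8)*34*n^3 <= c*f(n) with c = 7/8 < 1. Satisfied.
Case 3: T(n) = Theta(n^3).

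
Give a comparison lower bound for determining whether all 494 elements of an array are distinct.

In the algebraic decision-tree model, the YES region for element distinctness on 494 elements has 494! connected components (one per ordering). Ben-Or's theorem then gives a lower bound of Omega(log(n!)) = Omega(n log n).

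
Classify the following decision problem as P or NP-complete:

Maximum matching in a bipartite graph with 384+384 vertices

This problem is in P: Hopcroft-Karp runs in O(E sqrt(V)).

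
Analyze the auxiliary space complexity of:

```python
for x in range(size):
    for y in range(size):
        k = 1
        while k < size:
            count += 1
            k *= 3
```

Space complexity: O(1).
Only a constant amount of auxiliary storage is used; nothing grows with n.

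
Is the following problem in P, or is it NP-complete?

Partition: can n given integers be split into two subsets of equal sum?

This problem is NP-complete: Subset Sum reduces to it (one of Karp's 21 NP-complete problems).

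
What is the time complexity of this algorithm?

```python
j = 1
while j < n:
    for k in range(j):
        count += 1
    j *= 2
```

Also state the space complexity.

Time complexity: O(n).
Space complexity: O(1).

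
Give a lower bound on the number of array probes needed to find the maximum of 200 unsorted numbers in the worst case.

Adversary: any unprobed cell could hold a value larger than everything seen so far. If fewer than 200 cells are probed, the adversary places the max in an unprobed cell. So all 200 cells must be examined; together with 200-1 comparisons this is tight.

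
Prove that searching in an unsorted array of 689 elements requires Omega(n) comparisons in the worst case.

An adversary can always place the target in the last position checked. Until all 689 positions are examined, the target might be in any unchecked position. Therefore 689 comparisons are necessary.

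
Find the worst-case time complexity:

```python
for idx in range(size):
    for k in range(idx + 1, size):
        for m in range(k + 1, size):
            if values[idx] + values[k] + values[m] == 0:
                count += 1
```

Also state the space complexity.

Time complexity: O(n^3).
Space complexity: O(1).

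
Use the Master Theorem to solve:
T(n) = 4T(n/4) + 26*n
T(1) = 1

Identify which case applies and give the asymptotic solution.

a=4, b=4, f(n)=26*n.
log_4(4) = 1, so n^(log_b(a)) = n.
f(n) = Theta(n), so Case 2 applies.
T(n) = Theta(n log n).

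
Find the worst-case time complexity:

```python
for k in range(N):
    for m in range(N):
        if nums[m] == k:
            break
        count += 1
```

Time complexity: O(n^2).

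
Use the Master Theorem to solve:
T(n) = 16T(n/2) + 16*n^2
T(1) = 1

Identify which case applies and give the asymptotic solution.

a=16, b=2, f(n)=16*n^2.
log_2(16) = 4 > 2.
Since f(n) = O(n^2) is polynomially smaller than n^4, Case 1 applies.
T(n) = Theta(n^4).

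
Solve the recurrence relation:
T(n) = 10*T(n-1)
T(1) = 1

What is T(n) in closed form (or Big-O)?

Each step multiplies by 10. T(n) = T(1)*10^(n-1) = 10^(n-1).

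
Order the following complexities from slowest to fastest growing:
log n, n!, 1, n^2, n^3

Ordered by growth rate: 1 < log n < n^2 < n^3 < n!.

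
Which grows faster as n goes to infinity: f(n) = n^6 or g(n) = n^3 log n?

f(n) = n^6 grows faster: n^6 / (n^3 log n) = n^3/log n -> infinity.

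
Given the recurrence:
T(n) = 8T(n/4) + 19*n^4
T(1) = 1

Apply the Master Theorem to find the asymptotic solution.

a=8, b=4, f(n)=19*n^4. log_4(8) = 1.5 < 4. Case 3: T(n) = O(n^4).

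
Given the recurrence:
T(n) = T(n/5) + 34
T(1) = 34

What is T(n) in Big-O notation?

Each step divides n by 5 and adds 34. After log_5(n) steps, T(n) = O(log n).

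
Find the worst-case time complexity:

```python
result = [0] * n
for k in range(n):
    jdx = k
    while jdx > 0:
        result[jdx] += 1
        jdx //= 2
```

Time complexity: O(n log n).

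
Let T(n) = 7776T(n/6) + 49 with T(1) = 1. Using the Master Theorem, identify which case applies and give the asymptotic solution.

a=7776, b=6, f(n)=49.
log_6(7776) = 5 > 0.
Since f(n) = O(n^0) is polynomially smaller than n^5, Case 1 applies.
T(n) = Theta(n^5).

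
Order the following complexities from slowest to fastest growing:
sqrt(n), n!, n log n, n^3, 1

Ordered by growth rate: 1 < sqrt(n) < n log n < n^3 < n!.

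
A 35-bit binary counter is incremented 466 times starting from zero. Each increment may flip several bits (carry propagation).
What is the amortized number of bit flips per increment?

Bit i flips on every 2^i-th increment, so over 466 increments bit i flips floor(466/2^i) times. Summing over i: total flips < 2 * 466. Amortized: < 2 = O(1) per increment.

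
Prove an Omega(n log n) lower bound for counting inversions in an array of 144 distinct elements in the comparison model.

Decision-tree argument: at any leaf, the comparisons made (with transitivity) must totally order all 144 elements -- otherwise some pair (i,j) is unordered, and an adversary can present two inputs agreeing on every comparison made but with that pair flipped, changing the inversion count by 1, so the leaf's output is wrong on one of them. Hence the tree has >= 144! leaves and height >= log_2(144!) = Omega(n log n). Modified merge sort achieves O(n log n).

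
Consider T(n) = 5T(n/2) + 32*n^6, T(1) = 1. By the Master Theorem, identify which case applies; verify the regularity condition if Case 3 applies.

a=5, b=2, f(n)=32*n^6.
log_2(5) = 2.322 < 6.
f(n) = Omega(n^(2.322+epsilon)) for some epsilon > 0, so Case 3 is the candidate.
Regularity: a*f(n/b) = 5*32*(n/2)^6 = (5/64)*32*n^6 <= c*f(n) with c = 5/64 < 1. Satisfied.
Case 3: T(n) = Theta(n^6).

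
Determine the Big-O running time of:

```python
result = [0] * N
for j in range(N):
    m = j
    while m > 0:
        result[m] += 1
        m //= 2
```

Time complexity: O(n log n).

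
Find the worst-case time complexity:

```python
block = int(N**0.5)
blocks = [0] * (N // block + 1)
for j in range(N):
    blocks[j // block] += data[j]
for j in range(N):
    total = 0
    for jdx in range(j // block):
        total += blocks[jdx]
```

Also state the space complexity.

Time complexity: O(n * sqrt(n)).
Space complexity: O(sqrt(n)).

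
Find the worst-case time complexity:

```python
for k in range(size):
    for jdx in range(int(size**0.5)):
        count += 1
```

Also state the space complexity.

Time complexity: O(n * sqrt(n)).
Space complexity: O(1).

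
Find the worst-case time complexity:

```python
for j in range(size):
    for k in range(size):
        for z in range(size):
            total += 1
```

Time complexity: O(n^3).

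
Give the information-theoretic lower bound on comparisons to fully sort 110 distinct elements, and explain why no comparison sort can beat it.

A comparison sort is a binary decision tree whose leaves are the 110! = 15882455415227429404253703127090772871724410234473563207581748318444567162948183030959960131517678520479243672638179990208521148623422266876757623911219200000000000000000000000000 possible output permutations. A binary tree with L leaves has height >= ceil(log_2(L)). So any comparison sort needs >= ceil(log_2(110!)) = 592 comparisons in the worst case.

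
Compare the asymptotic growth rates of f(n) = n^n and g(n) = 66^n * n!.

g(n) = 66^n * n! grows faster: by Stirling n! ~ sqrt(2 pi n)(n/e)^n, so 66^n n! / n^n ~ (66/e)^n sqrt(2 pi n) -> infinity since 66/e > 1.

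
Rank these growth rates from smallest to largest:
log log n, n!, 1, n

Ordered by growth rate: 1 < log log n < n < n!.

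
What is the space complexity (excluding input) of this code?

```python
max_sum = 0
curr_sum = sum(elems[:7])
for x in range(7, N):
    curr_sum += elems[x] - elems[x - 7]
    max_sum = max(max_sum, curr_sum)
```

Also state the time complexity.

Space complexity: O(1).
Only a constant amount of auxiliary storage is used; nothing grows with n.
Time complexity: O(n).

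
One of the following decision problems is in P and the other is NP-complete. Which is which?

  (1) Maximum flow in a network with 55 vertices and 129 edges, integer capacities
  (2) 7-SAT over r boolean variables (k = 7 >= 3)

(1) is P: Edmonds-Karp / push-relabel run in polynomial time.
(2) is NP-complete: 3-SAT is NP-complete (Cook-Levin); k-SAT for k>=3 reduces from 3-SAT.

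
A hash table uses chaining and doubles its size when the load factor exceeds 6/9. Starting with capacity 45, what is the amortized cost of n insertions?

Rehashing occurs when load exceeds 6/9. Total rehash cost is geometric series summing to O(n). Each insertion itself is O(1). Amortized: O(1).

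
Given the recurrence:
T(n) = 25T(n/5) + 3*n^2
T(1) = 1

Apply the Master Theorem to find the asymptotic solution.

a=25, b=5, f(n)=3*n^2. log_5(25) = 2. Case 2: T(n) = O(n^2 log n).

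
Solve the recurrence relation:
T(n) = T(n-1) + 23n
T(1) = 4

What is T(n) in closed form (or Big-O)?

Unrolling: T(n) = 4 + 23*(2 + 3 + ... + n) = 4 + 23*(n(n+1)/2 - 1) = O(n^2).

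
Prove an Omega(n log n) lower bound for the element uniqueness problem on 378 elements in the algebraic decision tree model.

In the algebraic decision tree model, element uniqueness on 378 elements is equivalent to determining which cell of an arrangement of C(378,2) = 71253 hyperplanes x_i = x_j contains the input point. Ben-Or's theorem shows this requires Omega(n log n).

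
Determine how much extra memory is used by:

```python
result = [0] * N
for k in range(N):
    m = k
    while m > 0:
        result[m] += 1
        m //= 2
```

Space complexity: O(n).
Auxiliary storage grows linearly with the input size n in the worst case.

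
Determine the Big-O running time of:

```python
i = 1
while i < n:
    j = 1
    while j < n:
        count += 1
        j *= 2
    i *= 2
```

Time complexity: O(log^2 n).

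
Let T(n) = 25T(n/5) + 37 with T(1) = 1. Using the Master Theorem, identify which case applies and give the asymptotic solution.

a=25, b=5, f(n)=37.
log_5(25) = 2 > 0.
Since f(n) = O(n^0) is polynomially smaller than n^2, Case 1 applies.
T(n) = Theta(n^2).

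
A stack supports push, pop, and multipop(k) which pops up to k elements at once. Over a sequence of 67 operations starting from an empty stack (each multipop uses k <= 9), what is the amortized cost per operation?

Each element is pushed exactly once and popped at most once (whether by pop or as part of a multipop). So the total number of individual pops over the whole sequence is at most the number of pushes, which is at most 67. Total work <= 2 * 67, hence O(1) amortized per operation.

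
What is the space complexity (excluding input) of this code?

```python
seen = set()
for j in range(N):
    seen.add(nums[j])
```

Space complexity: O(n).
Auxiliary storage grows linearly with the input size n in the worst case.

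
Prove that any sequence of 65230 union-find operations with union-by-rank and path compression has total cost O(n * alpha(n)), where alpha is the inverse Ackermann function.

Using Tarjan's analysis with rank-based potential function. Union-by-rank keeps tree height O(log n). Path compression flattens paths during find. For n = 65230 operations, total cost is O(n * alpha(n)), effectively O(n) since alpha grows incredibly slowly.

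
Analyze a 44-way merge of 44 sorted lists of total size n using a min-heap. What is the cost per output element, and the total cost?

Maintain a min-heap of size 44 holding the current head of each list. Each output step does one extract-min (O(log 44)) and one insert of that list's next element (O(log 44)). Each of the n elements passes through the heap exactly once, so the total cost is O(n log 44), i.e. O(log 44) per output element.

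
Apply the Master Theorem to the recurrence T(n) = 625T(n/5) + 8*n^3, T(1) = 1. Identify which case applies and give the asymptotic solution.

a=625, b=5, f(n)=8*n^3.
log_5(625) = 4 > 3.
Since f(n) = O(n^3) is polynomially smaller than n^4, Case 1 applies.
T(n) = Theta(n^4).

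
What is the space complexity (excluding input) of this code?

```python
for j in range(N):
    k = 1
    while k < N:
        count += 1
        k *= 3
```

Space complexity: O(1).
Only a constant amount of auxiliary storage is used; nothing grows with n.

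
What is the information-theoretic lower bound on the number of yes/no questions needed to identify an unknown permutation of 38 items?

There are 38! = 523022617466601111760007224100074291200000000 permutations. Each yes/no question gives at most 1 bit, so at least ceil(log_2(523022617466601111760007224100074291200000000)) = 149 questions are needed.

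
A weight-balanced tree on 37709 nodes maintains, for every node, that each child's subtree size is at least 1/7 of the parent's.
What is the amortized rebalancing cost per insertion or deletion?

With balance ratio 1/7, tree height is O(log_{7/1}(37709)) = O(log n). A rebalance at a node of size s costs O(s) but requires Omega(s) updates in that subtree to retrigger. Summed over the O(log n) ancestors of the touched leaf, amortized rebalancing is O(log n).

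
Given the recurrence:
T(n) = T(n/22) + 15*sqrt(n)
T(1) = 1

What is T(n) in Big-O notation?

Each level contributes sqrt(n/22^k). Geometric series with ratio 1/sqrt(22) < 1 sums to O(sqrt(n)).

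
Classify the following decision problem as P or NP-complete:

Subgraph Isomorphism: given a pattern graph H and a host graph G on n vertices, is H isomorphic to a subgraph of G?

This problem is NP-complete: generalizes Clique and Hamiltonian Path (pattern size is part of the input).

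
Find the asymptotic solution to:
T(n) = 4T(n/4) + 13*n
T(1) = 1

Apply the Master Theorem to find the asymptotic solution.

a=4, b=4, f(n)=13*n. log_4(4) = 1. Case 2: T(n) = O(n log n).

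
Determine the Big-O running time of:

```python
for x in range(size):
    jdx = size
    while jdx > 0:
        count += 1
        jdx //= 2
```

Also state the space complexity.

Time complexity: O(n log n).
Space complexity: O(1).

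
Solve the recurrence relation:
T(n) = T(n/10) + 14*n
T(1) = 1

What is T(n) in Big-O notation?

Geometric series: 14*n*(1 + 1/10 + 1/10^2 + ...) = O(n). T(n) = O(n).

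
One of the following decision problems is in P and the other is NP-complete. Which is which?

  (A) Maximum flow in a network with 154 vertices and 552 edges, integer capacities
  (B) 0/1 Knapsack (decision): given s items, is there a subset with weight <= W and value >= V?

(A) is P: Edmonds-Karp / push-relabel run in polynomial time.
(B) is NP-complete: reduces from Subset Sum.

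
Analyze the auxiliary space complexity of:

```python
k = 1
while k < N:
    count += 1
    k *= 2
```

Space complexity: O(1).
Only a constant amount of auxiliary storage is used; nothing grows with n.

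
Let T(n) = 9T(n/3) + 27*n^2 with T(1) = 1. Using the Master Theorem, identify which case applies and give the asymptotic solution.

a=9, b=3, f(n)=27*n^2.
log_3(9) = 2, so n^(log_b(a)) = n^2.
f(n) = Theta(n^2), so Case 2 applies.
T(n) = Theta(n^2 log n).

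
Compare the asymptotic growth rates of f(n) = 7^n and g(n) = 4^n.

f(n) = 7^n grows faster: (7/4)^n -> infinity since 7/4 > 1.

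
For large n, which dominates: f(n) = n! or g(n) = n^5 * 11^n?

f(n) = n! grows faster: by Stirling n! ~ (n/e)^n sqrt(2*pi*n); (n/e)^n eventually dominates n^5 * 11^n.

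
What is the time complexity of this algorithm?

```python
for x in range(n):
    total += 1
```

Time complexity: O(n).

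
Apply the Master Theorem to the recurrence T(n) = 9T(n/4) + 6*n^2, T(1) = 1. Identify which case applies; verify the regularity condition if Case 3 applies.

a=9, b=4, f(n)=6*n^2.
log_4(9) = 1.585 < 2.
f(n) = Omega(n^(1.585+epsilon)) for some epsilon > 0, so Case 3 is the candidate.
Regularity: a*f(n/b) = 9*6*(n/4)^2 = (9/16)*6*n^2 <= c*f(n) with c = 9/16 < 1. Satisfied.
Case 3: T(n) = Theta(n^2).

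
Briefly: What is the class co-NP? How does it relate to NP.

co-NP is the class of problems whose complement is in NP. A problem is in co-NP if 'no' instances have short proofs. NP and co-NP may or may not be equal. If NP != co-NP, then P != NP. Tautology (is a formula always true?) is in co-NP.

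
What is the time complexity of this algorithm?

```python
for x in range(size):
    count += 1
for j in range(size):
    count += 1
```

Time complexity: O(n).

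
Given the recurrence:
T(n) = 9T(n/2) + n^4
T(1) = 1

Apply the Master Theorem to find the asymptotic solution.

a=9, b=2, f(n)=n^4. log_2(9) = 3.17 < 4. Case 3: T(n) = O(n^4).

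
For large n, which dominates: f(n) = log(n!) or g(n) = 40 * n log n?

f(n) = log(n!) and g(n) = 40 * n log n are Theta of each other: Stirling: log(n!) = n log n - n + O(log n) = Theta(n log n); the constant 40 doesn't change the Theta class.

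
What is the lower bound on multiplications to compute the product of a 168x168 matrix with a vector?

A 168x168 matrix-vector product has 168 inner products of length 168. Output depends on all 168^2 = 28224 matrix entries. At least 28224 multiplications needed.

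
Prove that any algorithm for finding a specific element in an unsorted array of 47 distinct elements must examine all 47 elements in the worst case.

Adversary argument: if the algorithm examines fewer than 47 elements, the adversary places the target in an unexamined position. The algorithm cannot distinguish 'not present' from 'in unexamined position'.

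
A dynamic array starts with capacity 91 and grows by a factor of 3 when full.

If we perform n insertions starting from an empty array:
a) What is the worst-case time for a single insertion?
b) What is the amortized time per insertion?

(a) Worst-case single insertion: O(n) -- when the array is full at capacity c, the resize copies all c elements, and c can be Theta(n).
(b) Resizes happen at sizes 91, 273, 819, ... Total copy cost for n insertions: 91 + 273 + ... = O(n) (geometric series with ratio 1/3). Amortized cost per insertion: O(n)/n = O(1).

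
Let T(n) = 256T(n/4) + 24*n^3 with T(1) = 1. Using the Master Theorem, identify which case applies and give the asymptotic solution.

a=256, b=4, f(n)=24*n^3.
log_4(256) = 4 > 3.
Since f(n) = O(n^3) is polynomially smaller than n^4, Case 1 applies.
T(n) = Theta(n^4).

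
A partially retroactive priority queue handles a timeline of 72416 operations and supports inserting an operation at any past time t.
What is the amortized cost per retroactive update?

Partially retroactive priority queues (Demaine-Iacono-Langerman) allow updates at past times with queries only at the present. With a balanced BST over the m = 72416 timeline events tracking bridges, each retroactive insert or delete is O(log m) amortized.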